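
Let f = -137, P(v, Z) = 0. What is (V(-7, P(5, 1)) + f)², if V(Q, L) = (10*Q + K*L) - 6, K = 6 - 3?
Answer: 45369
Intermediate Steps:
K = 3
V(Q, L) = -6 + 3*L + 10*Q (V(Q, L) = (10*Q + 3*L) - 6 = (3*L + 10*Q) - 6 = -6 + 3*L + 10*Q)
(V(-7, P(5, 1)) + f)² = ((-6 + 3*0 + 10*(-7)) - 137)² = ((-6 + 0 - 70) - 137)² = (-76 - 137)² = (-213)² = 45369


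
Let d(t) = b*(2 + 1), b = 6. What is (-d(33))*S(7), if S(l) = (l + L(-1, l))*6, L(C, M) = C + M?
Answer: -1404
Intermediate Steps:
S(l) = -6 + 12*l (S(l) = (l + (-1 + l))*6 = (-1 + 2*l)*6 = -6 + 12*l)
d(t) = 18 (d(t) = 6*(2 + 1) = 6*3 = 18)
(-d(33))*S(7) = (-1*18)*(-6 + 12*7) = -18*(-6 + 84) = -18*78 = -1404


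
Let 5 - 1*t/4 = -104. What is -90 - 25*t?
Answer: -10990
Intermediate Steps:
t = 436 (t = 20 - 4*(-104) = 20 + 416 = 436)
-90 - 25*t = -90 - 25*436 = -90 - 10900 = -10990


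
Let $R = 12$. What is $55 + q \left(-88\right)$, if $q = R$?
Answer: $-1001$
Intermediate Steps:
$q = 12$
$55 + q \left(-88\right) = 55 + 12 \left(-88\right) = 55 - 1056 = -1001$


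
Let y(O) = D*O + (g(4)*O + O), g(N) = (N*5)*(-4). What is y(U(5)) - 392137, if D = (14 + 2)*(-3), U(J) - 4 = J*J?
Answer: -395820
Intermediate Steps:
g(N) = -20*N (g(N) = (5*N)*(-4) = -20*N)
U(J) = 4 + J**2 (U(J) = 4 + J*J = 4 + J**2)
D = -48 (D = 16*(-3) = -48)
y(O) = -127*O (y(O) = -48*O + ((-20*4)*O + O) = -48*O + (-80*O + O) = -48*O - 79*O = -127*O)
y(U(5)) - 392137 = -127*(4 + 5**2) - 392137 = -127*(4 + 25) - 392137 = -127*29 - 392137 = -3683 - 392137 = -395820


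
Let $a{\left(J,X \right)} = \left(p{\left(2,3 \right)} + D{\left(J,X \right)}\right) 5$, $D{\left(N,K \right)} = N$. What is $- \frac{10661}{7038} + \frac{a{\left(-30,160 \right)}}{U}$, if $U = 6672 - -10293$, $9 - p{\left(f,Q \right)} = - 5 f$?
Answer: $- \frac{4027799}{2653326} \approx -1.518$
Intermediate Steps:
$p{\left(f,Q \right)} = 9 + 5 f$ ($p{\left(f,Q \right)} = 9 - - 5 f = 9 + 5 f$)
$a{\left(J,X \right)} = 95 + 5 J$ ($a{\left(J,X \right)} = \left(\left(9 + 5 \cdot 2\right) + J\right) 5 = \left(\left(9 + 10\right) + J\right) 5 = \left(19 + J\right) 5 = 95 + 5 J$)
$U = 16965$ ($U = 6672 + 10293 = 16965$)
$- \frac{10661}{7038} + \frac{a{\left(-30,160 \right)}}{U} = - \frac{10661}{7038} + \frac{95 + 5 \left(-30\right)}{16965} = \left(-10661\right) \frac{1}{7038} + \left(95 - 150\right) \frac{1}{16965} = - \frac{10661}{7038} - \frac{11}{3393} = - \frac{4027799}{2653326}$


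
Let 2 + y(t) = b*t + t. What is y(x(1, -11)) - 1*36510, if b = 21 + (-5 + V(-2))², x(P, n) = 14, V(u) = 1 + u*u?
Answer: -36204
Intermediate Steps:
V(u) = 1 + u²
b = 21 (b = 21 + (-5 + (1 + (-2)²))² = 21 + (-5 + (1 + 4))² = 21 + (-5 + 5)² = 21 + 0² = 21 + 0 = 21)
y(t) = -2 + 22*t (y(t) = -2 + (21*t + t) = -2 + 22*t)
y(x(1, -11)) - 1*36510 = (-2 + 22*14) - 1*36510 = (-2 + 308) - 36510 = 306 - 36510 = -36204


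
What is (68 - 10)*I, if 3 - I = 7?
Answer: -232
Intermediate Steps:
I = -4 (I = 3 - 1*7 = 3 - 7 = -4)
(68 - 10)*I = (68 - 10)*(-4) = 58*(-4) = -232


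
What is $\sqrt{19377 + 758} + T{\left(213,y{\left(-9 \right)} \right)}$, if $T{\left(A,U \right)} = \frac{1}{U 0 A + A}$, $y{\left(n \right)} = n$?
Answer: $\frac{1}{213} + \sqrt{20135} \approx 141.9$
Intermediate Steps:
$T{\left(A,U \right)} = \frac{1}{A}$ ($T{\left(A,U \right)} = \frac{1}{U 0 + A} = \frac{1}{0 + A} = \frac{1}{A}$)
$\sqrt{19377 + 758} + T{\left(213,y{\left(-9 \right)} \right)} = \sqrt{19377 + 758} + \frac{1}{213} = \sqrt{20135} + \frac{1}{213} = \frac{1}{213} + \sqrt{20135}$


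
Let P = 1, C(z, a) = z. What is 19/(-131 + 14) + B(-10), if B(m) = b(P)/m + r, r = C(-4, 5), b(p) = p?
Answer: -4987/1170 ≈ -4.2624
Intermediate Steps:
r = -4
B(m) = -4 + 1/m (B(m) = 1/m - 4 = -4 + 1/m)
19/(-131 + 14) + B(-10) = 19/(-131 + 14) + (-4 + 1/(-10)) = 19/(-117) + (-4 - 1/10) = -1/117*19 - 41/10 = -19/117 - 41/10 = -4987/1170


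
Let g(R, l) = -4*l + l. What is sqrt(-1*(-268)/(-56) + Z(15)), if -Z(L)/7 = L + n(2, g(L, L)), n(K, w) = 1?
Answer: I*sqrt(22890)/14 ≈ 10.807*I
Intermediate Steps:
g(R, l) = -3*l
Z(L) = -7 - 7*L (Z(L) = -7*(L + 1) = -7*(1 + L) = -7 - 7*L)
sqrt(-1*(-268)/(-56) + Z(15)) = sqrt(-1*(-268)/(-56) + (-7 - 7*15)) = sqrt(268*(-1/56) + (-7 - 105)) = sqrt(-67/14 - 112) = sqrt(-1635/14) = I*sqrt(22890)/14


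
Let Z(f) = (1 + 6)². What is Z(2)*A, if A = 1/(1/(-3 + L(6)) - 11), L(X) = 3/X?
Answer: -245/57 ≈ -4.2982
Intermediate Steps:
Z(f) = 49 (Z(f) = 7² = 49)
A = -5/57 (A = 1/(1/(-3 + 3/6) - 11) = 1/(1/(-3 + 3*(⅙)) - 11) = 1/(1/(-3 + ½) - 11) = 1/(1/(-5/2) - 11) = 1/(-⅖ - 11) = 1/(-57/5) = -5/57 ≈ -0.087719)
Z(2)*A = 49*(-5/57) = -245/57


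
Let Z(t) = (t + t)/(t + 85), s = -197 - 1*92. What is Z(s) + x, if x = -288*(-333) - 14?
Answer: 575357/6 ≈ 95893.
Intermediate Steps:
s = -289 (s = -197 - 92 = -289)
x = 95890 (x = 95904 - 14 = 95890)
Z(t) = 2*t/(85 + t) (Z(t) = (2*t)/(85 + t) = 2*t/(85 + t))
Z(s) + x = 2*(-289)/(85 - 289) + 95890 = 2*(-289)/(-204) + 95890 = 2*(-289)*(-1/204) + 95890 = 17/6 + 95890 = 575357/6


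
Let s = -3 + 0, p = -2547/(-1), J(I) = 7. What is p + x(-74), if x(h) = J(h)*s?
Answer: 2526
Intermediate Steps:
p = 2547 (p = -2547*(-1) = 2547)
s = -3
x(h) = -21 (x(h) = 7*(-3) = -21)
p + x(-74) = 2547 - 21 = 2526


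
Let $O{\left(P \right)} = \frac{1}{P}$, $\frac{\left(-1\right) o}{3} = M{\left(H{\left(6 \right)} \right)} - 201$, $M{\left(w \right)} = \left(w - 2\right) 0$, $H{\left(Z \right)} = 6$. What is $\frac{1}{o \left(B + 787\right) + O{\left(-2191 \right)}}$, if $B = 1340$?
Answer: $\frac{2191}{2810134970} \approx 7.7968 \cdot 10^{-7}$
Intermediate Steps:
$M{\left(w \right)} = 0$ ($M{\left(w \right)} = \left(-2 + w\right) 0 = 0$)
$o = 603$ ($o = - 3 \left(0 - 201\right) = \left(-3\right) \left(-201\right) = 603$)
$\frac{1}{o \left(B + 787\right) + O{\left(-2191 \right)}} = \frac{1}{603 \left(1340 + 787\right) + \frac{1}{-2191}} = \frac{1}{603 \cdot 2127 - \frac{1}{2191}} = \frac{1}{1282581 - \frac{1}{2191}} = \frac{1}{\frac{2810134970}{2191}} = \frac{2191}{2810134970}$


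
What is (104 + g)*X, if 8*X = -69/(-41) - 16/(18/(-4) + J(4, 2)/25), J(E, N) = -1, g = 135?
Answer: 11582657/74456 ≈ 155.56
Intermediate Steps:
X = 48463/74456 (X = (-69/(-41) - 16/(18/(-4) - 1/25))/8 = (-69*(-1/41) - 16/(18*(-¼) - 1*1/25))/8 = (69/41 - 16/(-9/2 - 1/25))/8 = (69/41 - 16/(-227/50))/8 = (69/41 - 16*(-50/227))/8 = (69/41 + 800/227)/8 = (⅛)*(48463/9307) = 48463/74456 ≈ 0.65089)
(104 + g)*X = (104 + 135)*(48463/74456) = 239*(48463/74456) = 11582657/74456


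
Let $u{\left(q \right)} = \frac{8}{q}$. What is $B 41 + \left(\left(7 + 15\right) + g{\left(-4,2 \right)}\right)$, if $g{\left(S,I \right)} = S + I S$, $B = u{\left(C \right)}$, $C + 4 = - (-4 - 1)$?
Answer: $338$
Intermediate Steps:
$C = 1$ ($C = -4 - \left(-4 - 1\right) = -4 - -5 = -4 + 5 = 1$)
$B = 8$ ($B = \frac{8}{1} = 8 \cdot 1 = 8$)
$B 41 + \left(\left(7 + 15\right) + g{\left(-4,2 \right)}\right) = 8 \cdot 41 + \left(\left(7 + 15\right) - 4 \left(1 + 2\right)\right) = 328 + \left(22 - 12\right) = 328 + 10 = 338$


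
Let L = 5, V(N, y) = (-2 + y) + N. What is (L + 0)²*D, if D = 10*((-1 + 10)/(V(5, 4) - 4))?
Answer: 750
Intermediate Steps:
V(N, y) = -2 + N + y
D = 30 (D = 10*((-1 + 10)/((-2 + 5 + 4) - 4)) = 10*(9/(7 - 4)) = 10*(9/3) = 10*(9*(⅓)) = 10*3 = 30)
(L + 0)²*D = (5 + 0)²*30 = 5²*30 = 25*30 = 750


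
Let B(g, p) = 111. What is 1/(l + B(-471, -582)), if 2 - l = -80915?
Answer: 1/81028 ≈ 1.2341e-5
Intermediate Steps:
l = 80917 (l = 2 - 1*(-80915) = 2 + 80915 = 80917)
1/(l + B(-471, -582)) = 1/(80917 + 111) = 1/81028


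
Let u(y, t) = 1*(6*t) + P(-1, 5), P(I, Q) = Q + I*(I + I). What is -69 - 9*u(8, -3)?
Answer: 30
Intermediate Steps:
P(I, Q) = Q + 2*I**2 (P(I, Q) = Q + I*(2*I) = Q + 2*I**2)
u(y, t) = 7 + 6*t (u(y, t) = 1*(6*t) + (5 + 2*(-1)**2) = 6*t + (5 + 2*1) = 6*t + (5 + 2) = 6*t + 7 = 7 + 6*t)
-69 - 9*u(8, -3) = -69 - 9*(7 + 6*(-3)) = -69 - 9*(7 - 18) = -69 - 9*(-11) = -69 + 99 = 30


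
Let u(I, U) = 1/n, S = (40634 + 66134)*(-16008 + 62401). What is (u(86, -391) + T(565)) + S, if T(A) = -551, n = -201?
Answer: 995610741872/201 ≈ 4.9533e+9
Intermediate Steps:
S = 4953287824 (S = 106768*46393 = 4953287824)
u(I, U) = -1/201 (u(I, U) = 1/(-201) = -1/201)
(u(86, -391) + T(565)) + S = (-1/201 - 551) + 4953287824 = -110752/201 + 4953287824 = 995610741872/201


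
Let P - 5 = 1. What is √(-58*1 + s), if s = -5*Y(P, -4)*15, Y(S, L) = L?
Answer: 11*√2 ≈ 15.556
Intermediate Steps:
P = 6 (P = 5 + 1 = 6)
s = 300 (s = -5*(-4)*15 = 20*15 = 300)
√(-58*1 + s) = √(-58*1 + 300) = √(-58 + 300) = √242 = 11*√2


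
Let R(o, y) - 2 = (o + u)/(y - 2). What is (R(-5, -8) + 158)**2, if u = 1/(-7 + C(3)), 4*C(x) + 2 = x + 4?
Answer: 1363012561/52900 ≈ 25766.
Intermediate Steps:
C(x) = 1/2 + x/4 (C(x) = -1/2 + (x + 4)/4 = -1/2 + (4 + x)/4 = -1/2 + (1 + x/4) = 1/2 + x/4)
u = -4/23 (u = 1/(-7 + (1/2 + (1/4)*3)) = 1/(-7 + (1/2 + 3/4)) = 1/(-7 + 5/4) = 1/(-23/4) = -4/23 ≈ -0.17391)
R(o, y) = 2 + (-4/23 + o)/(-2 + y) (R(o, y) = 2 + (o - 4/23)/(y - 2) = 2 + (-4/23 + o)/(-2 + y))
(R(-5, -8) + 158)**2 = ((-96/23 - 5 + 2*(-8))/(-2 - 8) + 158)**2 = ((-96/23 - 5 - 16)/(-10) + 158)**2 = (-1/10*(-579/23) + 158)**2 = (579/230 + 158)**2 = (36919/230)**2 = 1363012561/52900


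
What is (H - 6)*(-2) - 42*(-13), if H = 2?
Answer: 554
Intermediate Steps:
(H - 6)*(-2) - 42*(-13) = (2 - 6)*(-2) - 42*(-13) = -4*(-2) + 546 = 8 + 546 = 554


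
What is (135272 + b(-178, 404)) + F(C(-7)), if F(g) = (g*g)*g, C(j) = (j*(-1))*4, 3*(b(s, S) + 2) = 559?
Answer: 472225/3 ≈ 1.5741e+5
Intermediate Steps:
b(s, S) = 553/3 (b(s, S) = -2 + (⅓)*559 = -2 + 559/3 = 553/3)
C(j) = -4*j (C(j) = -j*4 = -4*j)
F(g) = g³ (F(g) = g²*g = g³)
(135272 + b(-178, 404)) + F(C(-7)) = (135272 + 553/3) + (-4*(-7))³ = 406369/3 + 28³ = 406369/3 + 21952 = 472225/3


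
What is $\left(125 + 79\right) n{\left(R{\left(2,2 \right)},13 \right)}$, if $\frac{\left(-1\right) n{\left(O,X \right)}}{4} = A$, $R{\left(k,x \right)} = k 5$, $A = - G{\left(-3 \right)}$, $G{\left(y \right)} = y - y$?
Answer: $0$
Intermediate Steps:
$G{\left(y \right)} = 0$
$A = 0$ ($A = \left(-1\right) 0 = 0$)
$R{\left(k,x \right)} = 5 k$
$n{\left(O,X \right)} = 0$ ($n{\left(O,X \right)} = \left(-4\right) 0 = 0$)
$\left(125 + 79\right) n{\left(R{\left(2,2 \right)},13 \right)} = \left(125 + 79\right) 0 = 204 \cdot 0 = 0$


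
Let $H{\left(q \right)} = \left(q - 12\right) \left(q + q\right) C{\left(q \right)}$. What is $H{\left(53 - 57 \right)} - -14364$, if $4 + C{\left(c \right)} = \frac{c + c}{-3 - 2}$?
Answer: $\frac{70284}{5} \approx 14057.0$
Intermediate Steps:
$C{\left(c \right)} = -4 - \frac{2 c}{5}$ ($C{\left(c \right)} = -4 + \frac{c + c}{-3 - 2} = -4 + \frac{2 c}{-5} = -4 + 2 c \left(- \frac{1}{5}\right) = -4 - \frac{2 c}{5}$)
$H{\left(q \right)} = 2 q \left(-12 + q\right) \left(-4 - \frac{2 q}{5}\right)$ ($H{\left(q \right)} = \left(q - 12\right) \left(q + q\right) \left(-4 - \frac{2 q}{5}\right) = \left(-12 + q\right) 2 q \left(-4 - \frac{2 q}{5}\right) = 2 q \left(-12 + q\right) \left(-4 - \frac{2 q}{5}\right)$)
$H{\left(53 - 57 \right)} - -14364 = - \frac{4 \left(53 - 57\right) \left(-12 + \left(53 - 57\right)\right) \left(10 + \left(53 - 57\right)\right)}{5} - -14364 = - \frac{4 \left(53 - 57\right) \left(-12 + \left(53 - 57\right)\right) \left(10 + \left(53 - 57\right)\right)}{5} + 14364 = \left(- \frac{4}{5}\right) \left(-4\right) \left(-12 - 4\right) \left(10 - 4\right) + 14364 = \left(- \frac{4}{5}\right) \left(-4\right) \left(-16\right) 6 + 14364 = - \frac{1536}{5} + 14364 = \frac{70284}{5}$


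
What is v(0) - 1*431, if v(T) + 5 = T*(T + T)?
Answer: -436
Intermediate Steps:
v(T) = -5 + 2*T**2 (v(T) = -5 + T*(T + T) = -5 + T*(2*T) = -5 + 2*T**2)
v(0) - 1*431 = (-5 + 2*0**2) - 1*431 = (-5 + 2*0) - 431 = (-5 + 0) - 431 = -5 - 431 = -436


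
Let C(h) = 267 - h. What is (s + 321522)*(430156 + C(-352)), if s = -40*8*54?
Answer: 131059847550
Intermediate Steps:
s = -17280 (s = -320*54 = -17280)
(s + 321522)*(430156 + C(-352)) = (-17280 + 321522)*(430156 + (267 - 1*(-352))) = 304242*(430156 + (267 + 352)) = 304242*(430156 + 619) = 304242*430775 = 131059847550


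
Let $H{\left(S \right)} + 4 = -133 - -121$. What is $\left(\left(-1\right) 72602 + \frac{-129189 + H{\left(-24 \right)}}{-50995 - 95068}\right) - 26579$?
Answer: $- \frac{14486545198}{146063} \approx -99180.0$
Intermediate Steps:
$H{\left(S \right)} = -16$ ($H{\left(S \right)} = -4 - 12 = -16$)
$\left(\left(-1\right) 72602 + \frac{-129189 + H{\left(-24 \right)}}{-50995 - 95068}\right) - 26579 = \left(\left(-1\right) 72602 + \frac{-129189 - 16}{-50995 - 95068}\right) - 26579 = \left(-72602 - \frac{129205}{-146063}\right) - 26579 = \left(-72602 - - \frac{129205}{146063}\right) - 26579 = \left(-72602 + \frac{129205}{146063}\right) - 26579 = - \frac{10604336721}{146063} - 26579 = - \frac{14486545198}{146063}$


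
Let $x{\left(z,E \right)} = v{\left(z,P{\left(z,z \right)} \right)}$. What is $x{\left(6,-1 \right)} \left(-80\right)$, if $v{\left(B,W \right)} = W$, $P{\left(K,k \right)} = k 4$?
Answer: $-1920$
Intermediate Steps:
$P{\left(K,k \right)} = 4 k$
$x{\left(z,E \right)} = 4 z$
$x{\left(6,-1 \right)} \left(-80\right) = 4 \cdot 6 \left(-80\right) = 24 \left(-80\right) = -1920$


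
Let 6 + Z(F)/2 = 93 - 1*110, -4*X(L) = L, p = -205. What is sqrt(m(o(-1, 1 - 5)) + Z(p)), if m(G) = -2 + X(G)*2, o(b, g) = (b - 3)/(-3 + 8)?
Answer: I*sqrt(1190)/5 ≈ 6.8993*I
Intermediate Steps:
X(L) = -L/4
o(b, g) = -3/5 + b/5 (o(b, g) = (-3 + b)/5 = (-3 + b)*(1/5) = -3/5 + b/5)
Z(F) = -46 (Z(F) = -12 + 2*(93 - 1*110) = -12 + 2*(93 - 110) = -12 + 2*(-17) = -12 - 34 = -46)
m(G) = -2 - G/2 (m(G) = -2 - G/4*2 = -2 - G/2)
sqrt(m(o(-1, 1 - 5)) + Z(p)) = sqrt((-2 - (-3/5 + (1/5)*(-1))/2) - 46) = sqrt((-2 - (-3/5 - 1/5)/2) - 46) = sqrt((-2 - 1/2*(-4/5)) - 46) = sqrt((-2 + 2/5) - 46) = sqrt(-8/5 - 46) = sqrt(-238/5) = I*sqrt(1190)/5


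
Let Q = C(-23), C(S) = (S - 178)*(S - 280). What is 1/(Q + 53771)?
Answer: 1/114674 ≈ 8.7204e-6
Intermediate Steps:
C(S) = (-280 + S)*(-178 + S) (C(S) = (-178 + S)*(-280 + S) = (-280 + S)*(-178 + S))
Q = 60903 (Q = 49840 + (-23)**2 - 458*(-23) = 49840 + 529 + 10534 = 60903)
1/(Q + 53771) = 1/(60903 + 53771) = 1/114674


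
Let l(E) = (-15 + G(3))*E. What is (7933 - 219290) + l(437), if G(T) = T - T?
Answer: -217912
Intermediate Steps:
G(T) = 0
l(E) = -15*E (l(E) = (-15 + 0)*E = -15*E)
(7933 - 219290) + l(437) = (7933 - 219290) - 15*437 = -211357 - 6555 = -217912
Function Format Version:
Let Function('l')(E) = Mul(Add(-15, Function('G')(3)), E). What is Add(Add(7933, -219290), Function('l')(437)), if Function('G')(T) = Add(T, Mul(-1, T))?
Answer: -217912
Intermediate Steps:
Function('G')(T) = 0
Function('l')(E) = Mul(-15, E) (Function('l')(E) = Mul(Add(-15, 0), E) = Mul(-15, E))
Add(Add(7933, -219290), Function('l')(437)) = Add(Add(7933, -219290), Mul(-15, 437)) = Add(-211357, -6555) = -217912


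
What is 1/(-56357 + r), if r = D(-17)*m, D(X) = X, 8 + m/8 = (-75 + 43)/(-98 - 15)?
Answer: -113/6249749 ≈ -1.8081e-5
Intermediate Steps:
m = -6976/113 (m = -64 + 8*((-75 + 43)/(-98 - 15)) = -64 + 8*(-32/(-113)) = -64 + 8*(-32*(-1/113)) = -64 + 8*(32/113) = -64 + 256/113 = -6976/113 ≈ -61.734)
r = 118592/113 (r = -17*(-6976/113) = 118592/113 ≈ 1049.5)
1/(-56357 + r) = 1/(-56357 + 118592/113) = 1/(-6249749/113) = -113/6249749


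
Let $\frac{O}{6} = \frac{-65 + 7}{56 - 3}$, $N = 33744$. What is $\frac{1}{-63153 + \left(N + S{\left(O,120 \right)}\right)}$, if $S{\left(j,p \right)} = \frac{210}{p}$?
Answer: $- \frac{4}{117629} \approx -3.4005 \cdot 10^{-5}$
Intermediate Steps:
$O = - \frac{348}{53}$ ($O = 6 \frac{-65 + 7}{56 - 3} = 6 \left(- \frac{58}{53}\right) = - \frac{348}{53} \approx -6.566$)
$\frac{1}{-63153 + \left(N + S{\left(O,120 \right)}\right)} = \frac{1}{-63153 + \left(33744 + \frac{210}{120}\right)} = \frac{1}{-63153 + \left(33744 + 210 \cdot \frac{1}{120}\right)} = \frac{1}{-63153 + \left(33744 + \frac{7}{4}\right)} = \frac{1}{-63153 + \frac{134983}{4}} = \frac{1}{- \frac{117629}{4}} = - \frac{4}{117629}$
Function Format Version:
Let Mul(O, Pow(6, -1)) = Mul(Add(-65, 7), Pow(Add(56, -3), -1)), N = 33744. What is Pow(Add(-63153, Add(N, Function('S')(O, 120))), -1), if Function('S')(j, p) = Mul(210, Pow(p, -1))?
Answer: Rational(-4, 117629) ≈ -3.4005e-5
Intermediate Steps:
O = Rational(-348, 53) (O = Mul(6, Mul(Add(-65, 7), Pow(Add(56, -3), -1))) = Mul(6, Mul(-58, Pow(53, -1))) = Mul(6, Mul(-58, Rational(1, 53))) = Mul(6, Rational(-58, 53)) = Rational(-348, 53) ≈ -6.5660)
Pow(Add(-63153, Add(N, Function('S')(O, 120))), -1) = Pow(Add(-63153, Add(33744, Mul(210, Pow(120, -1)))), -1) = Pow(Add(-63153, Add(33744, Mul(210, Rational(1, 120)))), -1) = Pow(Add(-63153, Add(33744, Rational(7, 4))), -1) = Pow(Add(-63153, Rational(134983, 4)), -1) = Pow(Rational(-117629, 4), -1) = Rational(-4, 117629)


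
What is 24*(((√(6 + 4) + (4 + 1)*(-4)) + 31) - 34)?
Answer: -552 + 24*√10 ≈ -476.11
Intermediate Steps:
24*(((√(6 + 4) + (4 + 1)*(-4)) + 31) - 34) = 24*(((√10 + 5*(-4)) + 31) - 34) = 24*(((√10 - 20) + 31) - 34) = 24*(((-20 + √10) + 31) - 34) = 24*((11 + √10) - 34) = 24*(-23 + √10) = -552 + 24*√10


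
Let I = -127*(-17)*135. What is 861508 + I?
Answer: 1152973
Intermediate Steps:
I = 291465 (I = 2159*135 = 291465)
861508 + I = 861508 + 291465 = 1152973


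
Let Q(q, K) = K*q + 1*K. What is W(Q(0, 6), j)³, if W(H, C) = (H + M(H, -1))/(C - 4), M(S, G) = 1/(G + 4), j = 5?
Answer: 6859/27 ≈ 254.04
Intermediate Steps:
M(S, G) = 1/(4 + G)
Q(q, K) = K + K*q (Q(q, K) = K*q + K = K + K*q)
W(H, C) = (⅓ + H)/(-4 + C) (W(H, C) = (H + 1/(4 - 1))/(C - 4) = (H + 1/3)/(-4 + C) = (H + ⅓)/(-4 + C) = (⅓ + H)/(-4 + C))
W(Q(0, 6), j)³ = ((⅓ + 6*(1 + 0))/(-4 + 5))³ = ((⅓ + 6*1)/1)³ = (1*(⅓ + 6))³ = (1*(19/3))³ = (19/3)³ = 6859/27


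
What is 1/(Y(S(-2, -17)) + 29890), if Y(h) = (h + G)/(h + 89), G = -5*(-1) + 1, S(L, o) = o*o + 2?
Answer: 380/11358497 ≈ 3.3455e-5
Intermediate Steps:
S(L, o) = 2 + o² (S(L, o) = o² + 2 = 2 + o²)
G = 6 (G = 5 + 1 = 6)
Y(h) = (6 + h)/(89 + h) (Y(h) = (h + 6)/(h + 89) = (6 + h)/(89 + h))
1/(Y(S(-2, -17)) + 29890) = 1/((6 + (2 + (-17)²))/(89 + (2 + (-17)²)) + 29890) = 1/((6 + (2 + 289))/(89 + (2 + 289)) + 29890) = 1/((6 + 291)/(89 + 291) + 29890) = 1/(297/380 + 29890) = 1/(11358497/380) = 380/11358497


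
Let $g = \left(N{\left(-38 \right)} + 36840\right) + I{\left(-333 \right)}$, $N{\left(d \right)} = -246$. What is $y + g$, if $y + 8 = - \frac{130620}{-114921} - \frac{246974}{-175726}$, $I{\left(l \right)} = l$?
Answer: $\frac{122027741136602}{3365767941} \approx 36256.0$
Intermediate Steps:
$g = 36261$ ($g = \left(-246 + 36840\right) - 333 = 36594 - 333 = 36261$)
$y = - \frac{18370171999}{3365767941}$ ($y = -8 - \left(- \frac{123487}{87863} - \frac{43540}{38307}\right) = -8 - - \frac{8555971529}{3365767941} = -8 + \left(\frac{43540}{38307} + \frac{123487}{87863}\right) = -8 + \frac{8555971529}{3365767941} = - \frac{18370171999}{3365767941} \approx -5.4579$)
$y + g = - \frac{18370171999}{3365767941} + 36261 = \frac{122027741136602}{3365767941}$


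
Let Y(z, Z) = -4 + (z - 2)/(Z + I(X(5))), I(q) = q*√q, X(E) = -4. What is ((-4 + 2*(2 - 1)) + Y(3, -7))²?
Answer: 469161/12769 - 10960*I/12769 ≈ 36.742 - 0.85833*I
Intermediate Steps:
I(q) = q^(3/2)
Y(z, Z) = -4 + (-2 + z)/(Z - 8*I) (Y(z, Z) = -4 + (z - 2)/(Z + (-4)^(3/2)) = -4 + (-2 + z)/(Z - 8*I))
((-4 + 2*(2 - 1)) + Y(3, -7))² = ((-4 + 2*(2 - 1)) + (-2 + 3 - 4*(-7) + 32*I)/(-7 - 8*I))² = ((-4 + 2*1) + ((-7 + 8*I)/113)*(-2 + 3 + 28 + 32*I))² = ((-4 + 2) + ((-7 + 8*I)/113)*(29 + 32*I))² = (-2 + (-7 + 8*I)*(29 + 32*I)/113)²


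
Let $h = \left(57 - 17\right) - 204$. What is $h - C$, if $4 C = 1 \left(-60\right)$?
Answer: $-149$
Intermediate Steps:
$C = -15$ ($C = \frac{1 \left(-60\right)}{4} = \frac{1}{4} \left(-60\right) = -15$)
$h = -164$ ($h = 40 - 204 = -164$)
$h - C = -164 - -15 = -164 + 15 = -149$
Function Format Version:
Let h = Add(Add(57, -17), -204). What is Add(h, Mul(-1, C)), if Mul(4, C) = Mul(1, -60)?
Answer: -149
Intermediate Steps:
C = -15 (C = Mul(Rational(1, 4), Mul(1, -60)) = Mul(Rational(1, 4), -60) = -15)
h = -164 (h = Add(40, -204) = -164)
Add(h, Mul(-1, C)) = Add(-164, Mul(-1, -15)) = Add(-164, 15) = -149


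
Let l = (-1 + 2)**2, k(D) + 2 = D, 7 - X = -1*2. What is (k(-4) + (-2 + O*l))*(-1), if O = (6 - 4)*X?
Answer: -10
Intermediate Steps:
X = 9 (X = 7 - (-1)*2 = 7 - 1*(-2) = 7 + 2 = 9)
k(D) = -2 + D
l = 1 (l = 1**2 = 1)
O = 18 (O = (6 - 4)*9 = 2*9 = 18)
(k(-4) + (-2 + O*l))*(-1) = ((-2 - 4) + (-2 + 18*1))*(-1) = (-6 + (-2 + 18))*(-1) = (-6 + 16)*(-1) = 10*(-1) = -10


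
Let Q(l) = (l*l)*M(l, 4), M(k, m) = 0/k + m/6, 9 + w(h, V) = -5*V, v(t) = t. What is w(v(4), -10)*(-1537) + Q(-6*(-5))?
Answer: -62417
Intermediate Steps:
w(h, V) = -9 - 5*V
M(k, m) = m/6 (M(k, m) = 0 + m*(1/6) = 0 + m/6 = m/6)
Q(l) = 2*l**2/3 (Q(l) = (l*l)*((1/6)*4) = l**2*(2/3) = 2*l**2/3)
w(v(4), -10)*(-1537) + Q(-6*(-5)) = (-9 - 5*(-10))*(-1537) + 2*(-6*(-5))**2/3 = (-9 + 50)*(-1537) + (2/3)*30**2 = 41*(-1537) + (2/3)*900 = -63017 + 600 = -62417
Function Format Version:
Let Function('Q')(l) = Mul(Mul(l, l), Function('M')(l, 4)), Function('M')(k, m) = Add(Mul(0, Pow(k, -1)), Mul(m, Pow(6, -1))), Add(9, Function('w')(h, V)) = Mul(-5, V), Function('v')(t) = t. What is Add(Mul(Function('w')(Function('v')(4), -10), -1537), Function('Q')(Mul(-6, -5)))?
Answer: -62417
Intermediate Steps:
Function('w')(h, V) = Add(-9, Mul(-5, V))
Function('M')(k, m) = Mul(Rational(1, 6), m) (Function('M')(k, m) = Add(0, Mul(m, Rational(1, 6))) = Add(0, Mul(Rational(1, 6), m)) = Mul(Rational(1, 6), m))
Function('Q')(l) = Mul(Rational(2, 3), Pow(l, 2)) (Function('Q')(l) = Mul(Mul(l, l), Mul(Rational(1, 6), 4)) = Mul(Pow(l, 2), Rational(2, 3)) = Mul(Rational(2, 3), Pow(l, 2)))
Add(Mul(Function('w')(Function('v')(4), -10), -1537), Function('Q')(Mul(-6, -5))) = Add(Mul(Add(-9, Mul(-5, -10)), -1537), Mul(Rational(2, 3), Pow(Mul(-6, -5), 2))) = Add(Mul(Add(-9, 50), -1537), Mul(Rational(2, 3), Pow(30, 2))) = Add(Mul(41, -1537), Mul(Rational(2, 3), 900)) = Add(-63017, 600) = -62417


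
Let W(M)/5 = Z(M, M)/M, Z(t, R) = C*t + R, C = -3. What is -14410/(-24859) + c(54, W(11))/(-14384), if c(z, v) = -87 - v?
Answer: 209187583/357571856 ≈ 0.58502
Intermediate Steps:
Z(t, R) = R - 3*t (Z(t, R) = -3*t + R = R - 3*t)
W(M) = -10 (W(M) = 5*((M - 3*M)/M) = 5*((-2*M)/M) = 5*(-2) = -10)
-14410/(-24859) + c(54, W(11))/(-14384) = -14410/(-24859) + (-87 - 1*(-10))/(-14384) = -14410*(-1/24859) + (-87 + 10)*(-1/14384) = 14410/24859 - 77*(-1/14384) = 14410/24859 + 77/14384 = 209187583/357571856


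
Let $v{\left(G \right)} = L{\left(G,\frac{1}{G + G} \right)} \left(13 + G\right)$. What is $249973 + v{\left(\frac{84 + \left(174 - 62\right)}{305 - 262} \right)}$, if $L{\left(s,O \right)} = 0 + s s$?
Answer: $\frac{19903607391}{79507} \approx 2.5034 \cdot 10^{5}$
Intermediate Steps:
$L{\left(s,O \right)} = s^{2}$ ($L{\left(s,O \right)} = 0 + s^{2} = s^{2}$)
$v{\left(G \right)} = G^{2} \left(13 + G\right)$
$249973 + v{\left(\frac{84 + \left(174 - 62\right)}{305 - 262} \right)} = 249973 + \left(\frac{84 + \left(174 - 62\right)}{305 - 262}\right)^{2} \left(13 + \frac{84 + \left(174 - 62\right)}{305 - 262}\right) = 249973 + \left(\frac{84 + 112}{43}\right)^{2} \left(13 + \frac{84 + 112}{43}\right) = 249973 + \left(196 \cdot \frac{1}{43}\right)^{2} \left(13 + 196 \cdot \frac{1}{43}\right) = 249973 + \left(\frac{196}{43}\right)^{2} \left(13 + \frac{196}{43}\right) = 249973 + \frac{38416}{1849} \cdot \frac{755}{43} = 249973 + \frac{29004080}{79507} = \frac{19903607391}{79507}$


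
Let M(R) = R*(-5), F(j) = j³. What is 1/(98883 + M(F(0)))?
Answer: 1/98883 ≈ 1.0113e-5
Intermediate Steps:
M(R) = -5*R
1/(98883 + M(F(0))) = 1/(98883 - 5*0³) = 1/(98883 - 5*0) = 1/(98883 + 0) = 1/98883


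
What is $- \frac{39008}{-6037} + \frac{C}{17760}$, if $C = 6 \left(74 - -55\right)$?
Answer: $\frac{116242453}{17869520} \approx 6.5051$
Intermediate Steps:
$C = 774$ ($C = 6 \left(74 + 55\right) = 6 \cdot 129 = 774$)
$- \frac{39008}{-6037} + \frac{C}{17760} = - \frac{39008}{-6037} + \frac{774}{17760} = \left(-39008\right) \left(- \frac{1}{6037}\right) + 774 \cdot \frac{1}{17760} = \frac{39008}{6037} + \frac{129}{2960} = \frac{116242453}{17869520}$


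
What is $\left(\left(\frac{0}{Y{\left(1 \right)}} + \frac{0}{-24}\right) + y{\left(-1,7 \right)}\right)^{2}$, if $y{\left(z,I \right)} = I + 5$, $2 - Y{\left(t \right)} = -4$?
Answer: $144$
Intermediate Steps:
$Y{\left(t \right)} = 6$ ($Y{\left(t \right)} = 2 - -4 = 2 + 4 = 6$)
$y{\left(z,I \right)} = 5 + I$
$\left(\left(\frac{0}{Y{\left(1 \right)}} + \frac{0}{-24}\right) + y{\left(-1,7 \right)}\right)^{2} = \left(\left(\frac{0}{6} + \frac{0}{-24}\right) + \left(5 + 7\right)\right)^{2} = \left(\left(0 \cdot \frac{1}{6} + 0 \left(- \frac{1}{24}\right)\right) + 12\right)^{2} = \left(\left(0 + 0\right) + 12\right)^{2} = \left(0 + 12\right)^{2} = 12^{2} = 144$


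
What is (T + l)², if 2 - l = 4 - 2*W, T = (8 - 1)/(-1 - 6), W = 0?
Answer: 9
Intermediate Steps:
T = -1 (T = 7/(-7) = 7*(-⅐) = -1)
l = -2 (l = 2 - (4 - 2*0) = 2 - (4 + 0) = 2 - 1*4 = 2 - 4 = -2)
(T + l)² = (-1 - 2)² = (-3)² = 9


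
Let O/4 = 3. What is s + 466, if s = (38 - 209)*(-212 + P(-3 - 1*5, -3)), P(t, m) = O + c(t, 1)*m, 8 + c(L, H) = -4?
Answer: 28510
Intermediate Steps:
O = 12 (O = 4*3 = 12)
c(L, H) = -12 (c(L, H) = -8 - 4 = -12)
P(t, m) = 12 - 12*m
s = 28044 (s = (38 - 209)*(-212 + (12 - 12*(-3))) = -171*(-212 + (12 + 36)) = -171*(-212 + 48) = -171*(-164) = 28044)
s + 466 = 28044 + 466 = 28510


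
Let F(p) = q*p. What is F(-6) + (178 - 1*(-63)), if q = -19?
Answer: 355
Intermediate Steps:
F(p) = -19*p
F(-6) + (178 - 1*(-63)) = -19*(-6) + (178 - 1*(-63)) = 114 + (178 + 63) = 114 + 241 = 355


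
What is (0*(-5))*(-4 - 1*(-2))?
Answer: 0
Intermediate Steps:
(0*(-5))*(-4 - 1*(-2)) = 0*(-4 + 2) = 0*(-2) = 0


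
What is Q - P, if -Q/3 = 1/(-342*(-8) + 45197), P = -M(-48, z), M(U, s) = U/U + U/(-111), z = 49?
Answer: 2540338/1773521 ≈ 1.4324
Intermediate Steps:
M(U, s) = 1 - U/111 (M(U, s) = 1 + U*(-1/111) = 1 - U/111)
P = -53/37 (P = -(1 - 1/111*(-48)) = -(1 + 16/37) = -1*53/37 = -53/37 ≈ -1.4324)
Q = -3/47933 (Q = -3/(-342*(-8) + 45197) = -3/(2736 + 45197) = -3/47933 ≈ -6.2587e-5)
Q - P = -3/47933 - 1*(-53/37) = -3/47933 + 53/37 = 2540338/1773521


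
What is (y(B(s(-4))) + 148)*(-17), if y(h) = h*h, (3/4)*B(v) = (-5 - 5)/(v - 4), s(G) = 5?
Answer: -49844/9 ≈ -5538.2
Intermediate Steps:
B(v) = -40/(3*(-4 + v)) (B(v) = 4*((-5 - 5)/(v - 4))/3 = 4*(-10/(-4 + v))/3 = -40/(3*(-4 + v)))
y(h) = h**2
(y(B(s(-4))) + 148)*(-17) = ((-40/(-12 + 3*5))**2 + 148)*(-17) = ((-40/(-12 + 15))**2 + 148)*(-17) = ((-40/3)**2 + 148)*(-17) = (1600/9 + 148)*(-17) = (2932/9)*(-17) = -49844/9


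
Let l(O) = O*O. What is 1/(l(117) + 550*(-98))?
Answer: -1/40211 ≈ -2.4869e-5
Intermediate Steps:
l(O) = O²
1/(l(117) + 550*(-98)) = 1/(117² + 550*(-98)) = 1/(13689 - 53900) = 1/(-40211) = -1/40211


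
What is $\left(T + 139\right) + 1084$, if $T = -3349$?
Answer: $-2126$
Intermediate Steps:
$\left(T + 139\right) + 1084 = \left(-3349 + 139\right) + 1084 = -3210 + 1084 = -2126$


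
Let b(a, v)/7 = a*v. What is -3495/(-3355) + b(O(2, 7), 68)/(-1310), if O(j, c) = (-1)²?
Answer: 298147/439505 ≈ 0.67837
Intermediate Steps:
O(j, c) = 1
b(a, v) = 7*a*v (b(a, v) = 7*(a*v) = 7*a*v)
-3495/(-3355) + b(O(2, 7), 68)/(-1310) = -3495/(-3355) + (7*1*68)/(-1310) = -3495*(-1/3355) + 476*(-1/1310) = 699/671 - 238/655 = 298147/439505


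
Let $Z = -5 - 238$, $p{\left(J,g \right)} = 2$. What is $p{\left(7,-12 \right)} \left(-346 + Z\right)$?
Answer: $-1178$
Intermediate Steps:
$Z = -243$
$p{\left(7,-12 \right)} \left(-346 + Z\right) = 2 \left(-346 - 243\right) = 2 \left(-589\right) = -1178$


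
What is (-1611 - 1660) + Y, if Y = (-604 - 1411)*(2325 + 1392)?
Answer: -7493026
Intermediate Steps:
Y = -7489755 (Y = -2015*3717 = -7489755)
(-1611 - 1660) + Y = (-1611 - 1660) - 7489755 = -3271 - 7489755 = -7493026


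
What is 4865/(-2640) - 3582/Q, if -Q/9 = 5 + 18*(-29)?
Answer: -64835/24816 ≈ -2.6126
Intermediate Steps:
Q = 4653 (Q = -9*(5 + 18*(-29)) = -9*(5 - 522) = -9*(-517) = 4653)
4865/(-2640) - 3582/Q = 4865/(-2640) - 3582/4653 = 4865*(-1/2640) - 3582*1/4653 = -973/528 - 398/517 = -64835/24816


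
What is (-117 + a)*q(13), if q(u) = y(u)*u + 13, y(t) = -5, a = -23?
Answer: 7280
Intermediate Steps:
q(u) = 13 - 5*u (q(u) = -5*u + 13 = 13 - 5*u)
(-117 + a)*q(13) = (-117 - 23)*(13 - 5*13) = -140*(13 - 65) = -140*(-52) = 7280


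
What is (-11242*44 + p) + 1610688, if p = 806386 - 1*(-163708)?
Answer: 2086134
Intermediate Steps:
p = 970094 (p = 806386 + 163708 = 970094)
(-11242*44 + p) + 1610688 = (-11242*44 + 970094) + 1610688 = (-494648 + 970094) + 1610688 = 475446 + 1610688 = 2086134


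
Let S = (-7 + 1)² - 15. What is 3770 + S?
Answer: 3791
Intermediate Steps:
S = 21 (S = (-6)² - 15 = 36 - 15 = 21)
3770 + S = 3770 + 21 = 3791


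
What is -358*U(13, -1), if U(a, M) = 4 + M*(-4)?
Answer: -2864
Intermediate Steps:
U(a, M) = 4 - 4*M
-358*U(13, -1) = -358*(4 - 4*(-1)) = -358*(4 + 4) = -358*8 = -2864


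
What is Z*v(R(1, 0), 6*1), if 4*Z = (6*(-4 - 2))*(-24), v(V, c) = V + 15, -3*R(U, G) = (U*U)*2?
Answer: 3096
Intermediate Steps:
R(U, G) = -2*U**2/3 (R(U, G) = -U*U*2/3 = -U**2*2/3 = -2*U**2/3)
v(V, c) = 15 + V
Z = 216 (Z = ((6*(-4 - 2))*(-24))/4 = ((6*(-6))*(-24))/4 = (-36*(-24))/4 = (1/4)*864 = 216)
Z*v(R(1, 0), 6*1) = 216*(15 - 2/3*1**2) = 216*(15 - 2/3*1) = 216*(15 - 2/3) = 216*(43/3) = 3096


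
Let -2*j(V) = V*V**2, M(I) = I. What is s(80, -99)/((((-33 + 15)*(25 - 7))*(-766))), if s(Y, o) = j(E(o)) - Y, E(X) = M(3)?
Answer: -187/496368 ≈ -0.00037674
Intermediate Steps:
E(X) = 3
j(V) = -V**3/2 (j(V) = -V*V**2/2 = -V**3/2)
s(Y, o) = -27/2 - Y (s(Y, o) = -1/2*3**3 - Y = -1/2*27 - Y = -27/2 - Y)
s(80, -99)/((((-33 + 15)*(25 - 7))*(-766))) = (-27/2 - 1*80)/((((-33 + 15)*(25 - 7))*(-766))) = (-27/2 - 80)/((-18*18*(-766))) = -187/(2*((-324*(-766)))) = -187/2/248184 = -187/2*1/248184 = -187/496368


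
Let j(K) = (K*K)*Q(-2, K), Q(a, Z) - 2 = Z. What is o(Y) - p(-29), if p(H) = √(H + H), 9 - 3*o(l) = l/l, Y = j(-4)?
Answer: 8/3 - I*√58 ≈ 2.6667 - 7.6158*I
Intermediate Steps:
Q(a, Z) = 2 + Z
j(K) = K²*(2 + K) (j(K) = (K*K)*(2 + K) = K²*(2 + K))
Y = -32 (Y = (-4)²*(2 - 4) = 16*(-2) = -32)
o(l) = 8/3 (o(l) = 3 - l/(3*l) = 3 - ⅓*1 = 3 - ⅓ = 8/3)
p(H) = √2*√H (p(H) = √(2*H) = √2*√H)
o(Y) - p(-29) = 8/3 - √2*√(-29) = 8/3 - √2*I*√29 = 8/3 - I*√58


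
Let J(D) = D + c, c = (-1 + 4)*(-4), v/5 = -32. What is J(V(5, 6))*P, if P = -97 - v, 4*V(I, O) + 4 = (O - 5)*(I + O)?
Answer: -2583/4 ≈ -645.75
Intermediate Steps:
V(I, O) = -1 + (-5 + O)*(I + O)/4 (V(I, O) = -1 + ((O - 5)*(I + O))/4 = -1 + ((-5 + O)*(I + O))/4 = -1 + (-5 + O)*(I + O)/4)
v = -160 (v = 5*(-32) = -160)
c = -12 (c = 3*(-4) = -12)
P = 63 (P = -97 - 1*(-160) = -97 + 160 = 63)
J(D) = -12 + D (J(D) = D - 12 = -12 + D)
J(V(5, 6))*P = (-12 + (-1 - 5/4*5 - 5/4*6 + (1/4)*6**2 + (1/4)*5*6))*63 = (-12 + (-1 - 25/4 - 15/2 + (1/4)*36 + 15/2))*63 = (-12 + (-1 - 25/4 - 15/2 + 9 + 15/2))*63 = (-12 + 7/4)*63 = -41/4*63 = -2583/4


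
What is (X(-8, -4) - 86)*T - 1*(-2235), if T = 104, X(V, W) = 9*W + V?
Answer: -11285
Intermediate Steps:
X(V, W) = V + 9*W
(X(-8, -4) - 86)*T - 1*(-2235) = ((-8 + 9*(-4)) - 86)*104 - 1*(-2235) = ((-8 - 36) - 86)*104 + 2235 = (-44 - 86)*104 + 2235 = -130*104 + 2235 = -13520 + 2235 = -11285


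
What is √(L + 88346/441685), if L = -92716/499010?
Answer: 2*√69080972643573135/4408104637 ≈ 0.11925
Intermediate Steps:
L = -46358/249505 (L = -92716*1/499010 = -46358/249505 ≈ -0.18580)
√(L + 88346/441685) = √(-46358/249505 + 88346/441685) = √(62685420/4408104637) = 2*√69080972643573135/4408104637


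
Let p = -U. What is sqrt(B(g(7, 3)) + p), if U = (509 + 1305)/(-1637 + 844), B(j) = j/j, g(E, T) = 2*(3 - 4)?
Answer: sqrt(2067351)/793 ≈ 1.8132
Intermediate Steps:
g(E, T) = -2 (g(E, T) = 2*(-1) = -2)
B(j) = 1
U = -1814/793 (U = 1814/(-793) = 1814*(-1/793) = -1814/793 ≈ -2.2875)
p = 1814/793 (p = -1*(-1814/793) = 1814/793 ≈ 2.2875)
sqrt(B(g(7, 3)) + p) = sqrt(1 + 1814/793) = sqrt(2607/793) = sqrt(2067351)/793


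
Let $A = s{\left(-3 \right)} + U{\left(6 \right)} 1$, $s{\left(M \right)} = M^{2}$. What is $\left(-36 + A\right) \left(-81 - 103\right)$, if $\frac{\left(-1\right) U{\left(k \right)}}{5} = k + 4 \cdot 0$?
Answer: $10488$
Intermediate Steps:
$U{\left(k \right)} = - 5 k$ ($U{\left(k \right)} = - 5 \left(k + 4 \cdot 0\right) = - 5 \left(k + 0\right) = - 5 k$)
$A = -21$ ($A = \left(-3\right)^{2} + \left(-5\right) 6 \cdot 1 = 9 - 30 = -21$)
$\left(-36 + A\right) \left(-81 - 103\right) = \left(-36 - 21\right) \left(-81 - 103\right) = \left(-57\right) \left(-184\right) = 10488$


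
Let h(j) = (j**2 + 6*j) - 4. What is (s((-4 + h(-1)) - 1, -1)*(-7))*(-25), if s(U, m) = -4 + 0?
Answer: -700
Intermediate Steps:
h(j) = -4 + j**2 + 6*j
s(U, m) = -4
(s((-4 + h(-1)) - 1, -1)*(-7))*(-25) = -4*(-7)*(-25) = 28*(-25) = -700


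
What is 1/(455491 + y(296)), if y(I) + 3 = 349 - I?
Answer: 1/455541 ≈ 2.1952e-6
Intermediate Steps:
y(I) = 346 - I (y(I) = -3 + (349 - I) = 346 - I)
1/(455491 + y(296)) = 1/(455491 + (346 - 1*296)) = 1/(455491 + (346 - 296)) = 1/(455491 + 50) = 1/455541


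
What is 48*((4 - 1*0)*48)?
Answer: 9216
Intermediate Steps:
48*((4 - 1*0)*48) = 48*((4 + 0)*48) = 48*(4*48) = 48*192 = 9216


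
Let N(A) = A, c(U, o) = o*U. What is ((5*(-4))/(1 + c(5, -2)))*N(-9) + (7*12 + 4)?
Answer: 68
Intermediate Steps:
c(U, o) = U*o
((5*(-4))/(1 + c(5, -2)))*N(-9) + (7*12 + 4) = ((5*(-4))/(1 + 5*(-2)))*(-9) + (7*12 + 4) = -20/(1 - 10)*(-9) + (84 + 4) = -20/(-9)*(-9) + 88 = -20*(-1/9)*(-9) + 88 = (20/9)*(-9) + 88 = -20 + 88 = 68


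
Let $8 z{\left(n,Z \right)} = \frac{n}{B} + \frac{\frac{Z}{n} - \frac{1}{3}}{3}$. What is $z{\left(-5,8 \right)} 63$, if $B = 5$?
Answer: $- \frac{259}{20} \approx -12.95$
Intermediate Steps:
$z{\left(n,Z \right)} = - \frac{1}{72} + \frac{n}{40} + \frac{Z}{24 n}$ ($z{\left(n,Z \right)} = \frac{\frac{n}{5} + \frac{\frac{Z}{n} - \frac{1}{3}}{3}}{8} = \frac{n \frac{1}{5} + \left(\frac{Z}{n} - \frac{1}{3}\right) \frac{1}{3}}{8} = \frac{\frac{n}{5} + \left(\frac{Z}{n} - \frac{1}{3}\right) \frac{1}{3}}{8} = \frac{\frac{n}{5} + \left(- \frac{1}{3} + \frac{Z}{n}\right) \frac{1}{3}}{8} = \frac{\frac{n}{5} + \left(- \frac{1}{9} + \frac{Z}{3 n}\right)}{8} = \frac{- \frac{1}{9} + \frac{n}{5} + \frac{Z}{3 n}}{8} = - \frac{1}{72} + \frac{n}{40} + \frac{Z}{24 n}$)
$z{\left(-5,8 \right)} 63 = \left(- \frac{1}{72} + \frac{1}{40} \left(-5\right) + \frac{1}{24} \cdot 8 \frac{1}{-5}\right) 63 = \left(- \frac{1}{72} - \frac{1}{8} + \frac{1}{24} \cdot 8 \left(- \frac{1}{5}\right)\right) 63 = \left(- \frac{1}{72} - \frac{1}{8} - \frac{1}{15}\right) 63 = \left(- \frac{37}{180}\right) 63 = - \frac{259}{20}$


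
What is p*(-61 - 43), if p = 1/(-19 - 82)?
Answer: 104/101 ≈ 1.0297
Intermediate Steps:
p = -1/101 (p = 1/(-101) = -1/101 ≈ -0.0099010)
p*(-61 - 43) = -(-61 - 43)/101 = -1/101*(-104) = 104/101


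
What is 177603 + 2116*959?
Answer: 2206847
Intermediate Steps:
177603 + 2116*959 = 177603 + 2029244 = 2206847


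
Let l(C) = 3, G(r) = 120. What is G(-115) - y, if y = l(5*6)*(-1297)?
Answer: 4011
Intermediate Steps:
y = -3891 (y = 3*(-1297) = -3891)
G(-115) - y = 120 - 1*(-3891) = 120 + 3891 = 4011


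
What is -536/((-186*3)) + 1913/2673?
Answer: 138899/82863 ≈ 1.6762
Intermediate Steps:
-536/((-186*3)) + 1913/2673 = -536/(-558) + 1913*(1/2673) = -536*(-1/558) + 1913/2673 = 268/279 + 1913/2673 = 138899/82863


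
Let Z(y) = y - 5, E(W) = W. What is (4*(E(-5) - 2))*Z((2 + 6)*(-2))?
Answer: 588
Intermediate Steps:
Z(y) = -5 + y
(4*(E(-5) - 2))*Z((2 + 6)*(-2)) = (4*(-5 - 2))*(-5 + (2 + 6)*(-2)) = (4*(-7))*(-5 + 8*(-2)) = -28*(-5 - 16) = -28*(-21) = 588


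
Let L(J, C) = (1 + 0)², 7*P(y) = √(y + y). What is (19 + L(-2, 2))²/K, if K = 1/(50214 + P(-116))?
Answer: 20085600 + 800*I*√58/7 ≈ 2.0086e+7 + 870.37*I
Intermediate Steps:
P(y) = √2*√y/7 (P(y) = √(y + y)/7 = √(2*y)/7 = (√2*√y)/7 = √2*√y/7)
L(J, C) = 1 (L(J, C) = 1² = 1)
K = 1/(50214 + 2*I*√58/7) (K = 1/(50214 + √2*√(-116)/7) = 1/(50214 + √2*(2*I*√29)/7) = 1/(50214 + 2*I*√58/7) ≈ 1.9915e-5 - 8.6e-10*I)
(19 + L(-2, 2))²/K = (19 + 1)²/(1230243/61775422118 - 7*I*√58/61775422118) = 20²/(1230243/61775422118 - 7*I*√58/61775422118) = 400/(1230243/61775422118 - 7*I*√58/61775422118)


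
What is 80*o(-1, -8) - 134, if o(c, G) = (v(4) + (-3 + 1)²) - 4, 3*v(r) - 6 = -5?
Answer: -322/3 ≈ -107.33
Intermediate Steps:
v(r) = ⅓ (v(r) = 2 + (⅓)*(-5) = 2 - 5/3 = ⅓)
o(c, G) = ⅓ (o(c, G) = (⅓ + (-3 + 1)²) - 4 = (⅓ + (-2)²) - 4 = (⅓ + 4) - 4 = 13/3 - 4 = ⅓)
80*o(-1, -8) - 134 = 80*(⅓) - 134 = 80/3 - 134 = -322/3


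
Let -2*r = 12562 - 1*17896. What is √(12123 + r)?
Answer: √14790 ≈ 121.61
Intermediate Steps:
r = 2667 (r = -(12562 - 1*17896)/2 = -(12562 - 17896)/2 = -½*(-5334) = 2667)
√(12123 + r) = √(12123 + 2667) = √14790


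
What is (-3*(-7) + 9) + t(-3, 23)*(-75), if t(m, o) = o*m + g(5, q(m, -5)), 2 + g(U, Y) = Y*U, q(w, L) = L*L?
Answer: -4020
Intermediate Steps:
q(w, L) = L**2
g(U, Y) = -2 + U*Y (g(U, Y) = -2 + Y*U = -2 + U*Y)
t(m, o) = 123 + m*o (t(m, o) = o*m + (-2 + 5*(-5)**2) = m*o + (-2 + 5*25) = m*o + (-2 + 125) = m*o + 123 = 123 + m*o)
(-3*(-7) + 9) + t(-3, 23)*(-75) = (-3*(-7) + 9) + (123 - 3*23)*(-75) = (21 + 9) + (123 - 69)*(-75) = 30 + 54*(-75) = 30 - 4050 = -4020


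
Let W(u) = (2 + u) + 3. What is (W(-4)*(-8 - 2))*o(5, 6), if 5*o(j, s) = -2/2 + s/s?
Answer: 0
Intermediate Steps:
W(u) = 5 + u
o(j, s) = 0 (o(j, s) = (-2/2 + s/s)/5 = (-2*½ + 1)/5 = (-1 + 1)/5 = (⅕)*0 = 0)
(W(-4)*(-8 - 2))*o(5, 6) = ((5 - 4)*(-8 - 2))*0 = (1*(-10))*0 = -10*0 = 0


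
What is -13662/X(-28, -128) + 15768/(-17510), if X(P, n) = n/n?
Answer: -119618694/8755 ≈ -13663.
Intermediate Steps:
X(P, n) = 1
-13662/X(-28, -128) + 15768/(-17510) = -13662/1 + 15768/(-17510) = -13662*1 + 15768*(-1/17510) = -13662 - 7884/8755 = -119618694/8755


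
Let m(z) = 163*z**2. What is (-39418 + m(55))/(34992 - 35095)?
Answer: -453657/103 ≈ -4404.4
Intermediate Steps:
(-39418 + m(55))/(34992 - 35095) = (-39418 + 163*55**2)/(34992 - 35095) = (-39418 + 163*3025)/(-103) = (-39418 + 493075)*(-1/103) = 453657*(-1/103) = -453657/103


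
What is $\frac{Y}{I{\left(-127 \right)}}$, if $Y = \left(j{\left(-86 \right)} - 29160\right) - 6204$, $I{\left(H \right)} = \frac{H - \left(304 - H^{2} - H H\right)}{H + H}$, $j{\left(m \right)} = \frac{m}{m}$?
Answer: $\frac{8982202}{31827} \approx 282.22$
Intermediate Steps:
$j{\left(m \right)} = 1$
$I{\left(H \right)} = \frac{-304 + H + 2 H^{2}}{2 H}$ ($I{\left(H \right)} = \frac{H + \left(\left(H^{2} + H^{2}\right) - 304\right)}{2 H} = \left(H + \left(2 H^{2} - 304\right)\right) \frac{1}{2 H} = \left(H + \left(-304 + 2 H^{2}\right)\right) \frac{1}{2 H} = \left(-304 + H + 2 H^{2}\right) \frac{1}{2 H} = \frac{-304 + H + 2 H^{2}}{2 H}$)
$Y = -35363$ ($Y = \left(1 - 29160\right) - 6204 = -29159 - 6204 = -35363$)
$\frac{Y}{I{\left(-127 \right)}} = - \frac{35363}{\frac{1}{2} - 127 - \frac{152}{-127}} = - \frac{35363}{\frac{1}{2} - 127 - - \frac{152}{127}} = - \frac{35363}{\frac{1}{2} - 127 + \frac{152}{127}} = - \frac{35363}{- \frac{31827}{254}} = \left(-35363\right) \left(- \frac{254}{31827}\right) = \frac{8982202}{31827}$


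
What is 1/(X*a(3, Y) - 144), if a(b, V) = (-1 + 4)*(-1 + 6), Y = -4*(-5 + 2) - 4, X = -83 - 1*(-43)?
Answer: -1/744 ≈ -0.0013441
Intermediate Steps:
X = -40 (X = -83 + 43 = -40)
Y = 8 (Y = -4*(-3) - 4 = 12 - 4 = 8)
a(b, V) = 15 (a(b, V) = 3*5 = 15)
1/(X*a(3, Y) - 144) = 1/(-40*15 - 144) = 1/(-600 - 144) = 1/(-744) = -1/744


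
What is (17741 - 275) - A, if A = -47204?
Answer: 64670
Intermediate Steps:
(17741 - 275) - A = (17741 - 275) - 1*(-47204) = 17466 + 47204 = 64670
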